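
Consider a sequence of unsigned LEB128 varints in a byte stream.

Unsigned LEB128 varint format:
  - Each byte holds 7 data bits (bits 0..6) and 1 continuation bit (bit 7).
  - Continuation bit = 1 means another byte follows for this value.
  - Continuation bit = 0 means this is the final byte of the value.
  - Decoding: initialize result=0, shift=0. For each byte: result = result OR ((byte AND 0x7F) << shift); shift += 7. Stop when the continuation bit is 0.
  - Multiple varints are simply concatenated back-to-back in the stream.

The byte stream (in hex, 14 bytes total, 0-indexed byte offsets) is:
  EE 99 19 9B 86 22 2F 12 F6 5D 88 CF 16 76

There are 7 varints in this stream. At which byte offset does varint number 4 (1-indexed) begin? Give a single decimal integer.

Answer: 7

Derivation:
  byte[0]=0xEE cont=1 payload=0x6E=110: acc |= 110<<0 -> acc=110 shift=7
  byte[1]=0x99 cont=1 payload=0x19=25: acc |= 25<<7 -> acc=3310 shift=14
  byte[2]=0x19 cont=0 payload=0x19=25: acc |= 25<<14 -> acc=412910 shift=21 [end]
Varint 1: bytes[0:3] = EE 99 19 -> value 412910 (3 byte(s))
  byte[3]=0x9B cont=1 payload=0x1B=27: acc |= 27<<0 -> acc=27 shift=7
  byte[4]=0x86 cont=1 payload=0x06=6: acc |= 6<<7 -> acc=795 shift=14
  byte[5]=0x22 cont=0 payload=0x22=34: acc |= 34<<14 -> acc=557851 shift=21 [end]
Varint 2: bytes[3:6] = 9B 86 22 -> value 557851 (3 byte(s))
  byte[6]=0x2F cont=0 payload=0x2F=47: acc |= 47<<0 -> acc=47 shift=7 [end]
Varint 3: bytes[6:7] = 2F -> value 47 (1 byte(s))
  byte[7]=0x12 cont=0 payload=0x12=18: acc |= 18<<0 -> acc=18 shift=7 [end]
Varint 4: bytes[7:8] = 12 -> value 18 (1 byte(s))
  byte[8]=0xF6 cont=1 payload=0x76=118: acc |= 118<<0 -> acc=118 shift=7
  byte[9]=0x5D cont=0 payload=0x5D=93: acc |= 93<<7 -> acc=12022 shift=14 [end]
Varint 5: bytes[8:10] = F6 5D -> value 12022 (2 byte(s))
  byte[10]=0x88 cont=1 payload=0x08=8: acc |= 8<<0 -> acc=8 shift=7
  byte[11]=0xCF cont=1 payload=0x4F=79: acc |= 79<<7 -> acc=10120 shift=14
  byte[12]=0x16 cont=0 payload=0x16=22: acc |= 22<<14 -> acc=370568 shift=21 [end]
Varint 6: bytes[10:13] = 88 CF 16 -> value 370568 (3 byte(s))
  byte[13]=0x76 cont=0 payload=0x76=118: acc |= 118<<0 -> acc=118 shift=7 [end]
Varint 7: bytes[13:14] = 76 -> value 118 (1 byte(s))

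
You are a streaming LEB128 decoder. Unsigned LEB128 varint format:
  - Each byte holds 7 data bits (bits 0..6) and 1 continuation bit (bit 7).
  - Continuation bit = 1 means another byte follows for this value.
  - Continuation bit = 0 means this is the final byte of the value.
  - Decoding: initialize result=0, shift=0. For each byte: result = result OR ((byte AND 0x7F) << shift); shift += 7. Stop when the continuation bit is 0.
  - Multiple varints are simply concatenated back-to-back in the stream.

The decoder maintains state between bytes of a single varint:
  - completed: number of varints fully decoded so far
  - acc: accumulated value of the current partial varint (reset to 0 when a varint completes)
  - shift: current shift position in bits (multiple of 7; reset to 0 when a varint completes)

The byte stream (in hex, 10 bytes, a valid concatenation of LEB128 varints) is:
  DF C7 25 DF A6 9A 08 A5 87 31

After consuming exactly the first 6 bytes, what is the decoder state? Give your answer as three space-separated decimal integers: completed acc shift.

Answer: 1 430943 21

Derivation:
byte[0]=0xDF cont=1 payload=0x5F: acc |= 95<<0 -> completed=0 acc=95 shift=7
byte[1]=0xC7 cont=1 payload=0x47: acc |= 71<<7 -> completed=0 acc=9183 shift=14
byte[2]=0x25 cont=0 payload=0x25: varint #1 complete (value=615391); reset -> completed=1 acc=0 shift=0
byte[3]=0xDF cont=1 payload=0x5F: acc |= 95<<0 -> completed=1 acc=95 shift=7
byte[4]=0xA6 cont=1 payload=0x26: acc |= 38<<7 -> completed=1 acc=4959 shift=14
byte[5]=0x9A cont=1 payload=0x1A: acc |= 26<<14 -> completed=1 acc=430943 shift=21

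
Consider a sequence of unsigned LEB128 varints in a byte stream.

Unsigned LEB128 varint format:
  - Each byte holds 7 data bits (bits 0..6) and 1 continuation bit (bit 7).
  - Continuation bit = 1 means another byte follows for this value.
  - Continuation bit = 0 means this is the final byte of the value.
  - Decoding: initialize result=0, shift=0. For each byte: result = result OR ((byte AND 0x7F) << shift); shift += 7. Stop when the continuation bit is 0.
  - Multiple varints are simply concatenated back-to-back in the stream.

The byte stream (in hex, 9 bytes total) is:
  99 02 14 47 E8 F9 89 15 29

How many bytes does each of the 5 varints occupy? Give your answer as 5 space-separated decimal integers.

  byte[0]=0x99 cont=1 payload=0x19=25: acc |= 25<<0 -> acc=25 shift=7
  byte[1]=0x02 cont=0 payload=0x02=2: acc |= 2<<7 -> acc=281 shift=14 [end]
Varint 1: bytes[0:2] = 99 02 -> value 281 (2 byte(s))
  byte[2]=0x14 cont=0 payload=0x14=20: acc |= 20<<0 -> acc=20 shift=7 [end]
Varint 2: bytes[2:3] = 14 -> value 20 (1 byte(s))
  byte[3]=0x47 cont=0 payload=0x47=71: acc |= 71<<0 -> acc=71 shift=7 [end]
Varint 3: bytes[3:4] = 47 -> value 71 (1 byte(s))
  byte[4]=0xE8 cont=1 payload=0x68=104: acc |= 104<<0 -> acc=104 shift=7
  byte[5]=0xF9 cont=1 payload=0x79=121: acc |= 121<<7 -> acc=15592 shift=14
  byte[6]=0x89 cont=1 payload=0x09=9: acc |= 9<<14 -> acc=163048 shift=21
  byte[7]=0x15 cont=0 payload=0x15=21: acc |= 21<<21 -> acc=44203240 shift=28 [end]
Varint 4: bytes[4:8] = E8 F9 89 15 -> value 44203240 (4 byte(s))
  byte[8]=0x29 cont=0 payload=0x29=41: acc |= 41<<0 -> acc=41 shift=7 [end]
Varint 5: bytes[8:9] = 29 -> value 41 (1 byte(s))

Answer: 2 1 1 4 1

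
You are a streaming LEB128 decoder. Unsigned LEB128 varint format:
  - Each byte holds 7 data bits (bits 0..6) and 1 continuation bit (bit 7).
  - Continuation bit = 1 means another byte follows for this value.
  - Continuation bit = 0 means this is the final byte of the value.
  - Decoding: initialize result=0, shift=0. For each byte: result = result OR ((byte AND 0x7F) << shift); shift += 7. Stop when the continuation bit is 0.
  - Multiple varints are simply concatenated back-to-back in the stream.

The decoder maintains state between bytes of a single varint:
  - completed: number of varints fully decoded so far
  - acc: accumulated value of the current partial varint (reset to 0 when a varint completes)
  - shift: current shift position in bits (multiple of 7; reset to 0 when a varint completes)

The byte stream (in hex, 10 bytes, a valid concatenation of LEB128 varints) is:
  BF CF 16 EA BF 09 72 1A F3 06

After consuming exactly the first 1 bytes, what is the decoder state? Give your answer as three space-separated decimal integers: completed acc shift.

byte[0]=0xBF cont=1 payload=0x3F: acc |= 63<<0 -> completed=0 acc=63 shift=7

Answer: 0 63 7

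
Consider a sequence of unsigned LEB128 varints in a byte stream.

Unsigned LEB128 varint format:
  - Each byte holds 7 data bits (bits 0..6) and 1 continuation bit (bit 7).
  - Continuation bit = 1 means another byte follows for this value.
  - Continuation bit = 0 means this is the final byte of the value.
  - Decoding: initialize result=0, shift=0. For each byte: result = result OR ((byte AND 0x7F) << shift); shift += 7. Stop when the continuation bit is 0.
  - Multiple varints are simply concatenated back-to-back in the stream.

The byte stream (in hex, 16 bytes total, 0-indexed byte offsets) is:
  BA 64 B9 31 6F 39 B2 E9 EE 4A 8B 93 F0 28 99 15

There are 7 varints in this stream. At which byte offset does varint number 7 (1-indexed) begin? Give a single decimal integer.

Answer: 14

Derivation:
  byte[0]=0xBA cont=1 payload=0x3A=58: acc |= 58<<0 -> acc=58 shift=7
  byte[1]=0x64 cont=0 payload=0x64=100: acc |= 100<<7 -> acc=12858 shift=14 [end]
Varint 1: bytes[0:2] = BA 64 -> value 12858 (2 byte(s))
  byte[2]=0xB9 cont=1 payload=0x39=57: acc |= 57<<0 -> acc=57 shift=7
  byte[3]=0x31 cont=0 payload=0x31=49: acc |= 49<<7 -> acc=6329 shift=14 [end]
Varint 2: bytes[2:4] = B9 31 -> value 6329 (2 byte(s))
  byte[4]=0x6F cont=0 payload=0x6F=111: acc |= 111<<0 -> acc=111 shift=7 [end]
Varint 3: bytes[4:5] = 6F -> value 111 (1 byte(s))
  byte[5]=0x39 cont=0 payload=0x39=57: acc |= 57<<0 -> acc=57 shift=7 [end]
Varint 4: bytes[5:6] = 39 -> value 57 (1 byte(s))
  byte[6]=0xB2 cont=1 payload=0x32=50: acc |= 50<<0 -> acc=50 shift=7
  byte[7]=0xE9 cont=1 payload=0x69=105: acc |= 105<<7 -> acc=13490 shift=14
  byte[8]=0xEE cont=1 payload=0x6E=110: acc |= 110<<14 -> acc=1815730 shift=21
  byte[9]=0x4A cont=0 payload=0x4A=74: acc |= 74<<21 -> acc=157004978 shift=28 [end]
Varint 5: bytes[6:10] = B2 E9 EE 4A -> value 157004978 (4 byte(s))
  byte[10]=0x8B cont=1 payload=0x0B=11: acc |= 11<<0 -> acc=11 shift=7
  byte[11]=0x93 cont=1 payload=0x13=19: acc |= 19<<7 -> acc=2443 shift=14
  byte[12]=0xF0 cont=1 payload=0x70=112: acc |= 112<<14 -> acc=1837451 shift=21
  byte[13]=0x28 cont=0 payload=0x28=40: acc |= 40<<21 -> acc=85723531 shift=28 [end]
Varint 6: bytes[10:14] = 8B 93 F0 28 -> value 85723531 (4 byte(s))
  byte[14]=0x99 cont=1 payload=0x19=25: acc |= 25<<0 -> acc=25 shift=7
  byte[15]=0x15 cont=0 payload=0x15=21: acc |= 21<<7 -> acc=2713 shift=14 [end]
Varint 7: bytes[14:16] = 99 15 -> value 2713 (2 byte(s))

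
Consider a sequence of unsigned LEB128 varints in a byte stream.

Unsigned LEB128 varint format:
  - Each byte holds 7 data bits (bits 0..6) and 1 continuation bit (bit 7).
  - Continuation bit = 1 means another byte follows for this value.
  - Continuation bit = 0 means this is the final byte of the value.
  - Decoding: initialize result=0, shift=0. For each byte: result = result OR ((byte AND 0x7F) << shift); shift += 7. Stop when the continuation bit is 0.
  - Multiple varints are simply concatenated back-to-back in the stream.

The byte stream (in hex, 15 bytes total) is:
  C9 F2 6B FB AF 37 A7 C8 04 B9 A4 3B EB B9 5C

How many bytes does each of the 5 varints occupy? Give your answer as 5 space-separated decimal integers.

Answer: 3 3 3 3 3

Derivation:
  byte[0]=0xC9 cont=1 payload=0x49=73: acc |= 73<<0 -> acc=73 shift=7
  byte[1]=0xF2 cont=1 payload=0x72=114: acc |= 114<<7 -> acc=14665 shift=14
  byte[2]=0x6B cont=0 payload=0x6B=107: acc |= 107<<14 -> acc=1767753 shift=21 [end]
Varint 1: bytes[0:3] = C9 F2 6B -> value 1767753 (3 byte(s))
  byte[3]=0xFB cont=1 payload=0x7B=123: acc |= 123<<0 -> acc=123 shift=7
  byte[4]=0xAF cont=1 payload=0x2F=47: acc |= 47<<7 -> acc=6139 shift=14
  byte[5]=0x37 cont=0 payload=0x37=55: acc |= 55<<14 -> acc=907259 shift=21 [end]
Varint 2: bytes[3:6] = FB AF 37 -> value 907259 (3 byte(s))
  byte[6]=0xA7 cont=1 payload=0x27=39: acc |= 39<<0 -> acc=39 shift=7
  byte[7]=0xC8 cont=1 payload=0x48=72: acc |= 72<<7 -> acc=9255 shift=14
  byte[8]=0x04 cont=0 payload=0x04=4: acc |= 4<<14 -> acc=74791 shift=21 [end]
Varint 3: bytes[6:9] = A7 C8 04 -> value 74791 (3 byte(s))
  byte[9]=0xB9 cont=1 payload=0x39=57: acc |= 57<<0 -> acc=57 shift=7
  byte[10]=0xA4 cont=1 payload=0x24=36: acc |= 36<<7 -> acc=4665 shift=14
  byte[11]=0x3B cont=0 payload=0x3B=59: acc |= 59<<14 -> acc=971321 shift=21 [end]
Varint 4: bytes[9:12] = B9 A4 3B -> value 971321 (3 byte(s))
  byte[12]=0xEB cont=1 payload=0x6B=107: acc |= 107<<0 -> acc=107 shift=7
  byte[13]=0xB9 cont=1 payload=0x39=57: acc |= 57<<7 -> acc=7403 shift=14
  byte[14]=0x5C cont=0 payload=0x5C=92: acc |= 92<<14 -> acc=1514731 shift=21 [end]
Varint 5: bytes[12:15] = EB B9 5C -> value 1514731 (3 byte(s))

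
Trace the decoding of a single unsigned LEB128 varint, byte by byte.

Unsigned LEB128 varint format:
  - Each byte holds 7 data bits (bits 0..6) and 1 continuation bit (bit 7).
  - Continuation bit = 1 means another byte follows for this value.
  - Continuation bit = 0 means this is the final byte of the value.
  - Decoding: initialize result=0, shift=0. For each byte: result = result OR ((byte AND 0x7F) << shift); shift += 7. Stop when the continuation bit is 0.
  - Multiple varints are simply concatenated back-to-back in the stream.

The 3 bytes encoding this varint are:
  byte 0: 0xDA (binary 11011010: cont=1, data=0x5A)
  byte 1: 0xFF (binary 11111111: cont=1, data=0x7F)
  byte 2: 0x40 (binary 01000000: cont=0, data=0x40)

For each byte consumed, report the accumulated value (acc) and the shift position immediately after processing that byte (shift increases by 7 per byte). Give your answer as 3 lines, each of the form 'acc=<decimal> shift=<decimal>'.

Answer: acc=90 shift=7
acc=16346 shift=14
acc=1064922 shift=21

Derivation:
byte 0=0xDA: payload=0x5A=90, contrib = 90<<0 = 90; acc -> 90, shift -> 7
byte 1=0xFF: payload=0x7F=127, contrib = 127<<7 = 16256; acc -> 16346, shift -> 14
byte 2=0x40: payload=0x40=64, contrib = 64<<14 = 1048576; acc -> 1064922, shift -> 21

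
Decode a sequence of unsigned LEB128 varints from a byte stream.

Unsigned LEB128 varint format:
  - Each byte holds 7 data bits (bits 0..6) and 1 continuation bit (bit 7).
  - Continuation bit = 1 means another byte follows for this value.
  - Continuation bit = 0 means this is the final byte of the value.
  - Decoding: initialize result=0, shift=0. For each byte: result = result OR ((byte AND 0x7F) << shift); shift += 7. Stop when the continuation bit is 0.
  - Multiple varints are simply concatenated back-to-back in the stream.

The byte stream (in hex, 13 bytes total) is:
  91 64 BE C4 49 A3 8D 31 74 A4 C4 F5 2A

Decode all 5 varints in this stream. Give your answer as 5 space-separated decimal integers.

  byte[0]=0x91 cont=1 payload=0x11=17: acc |= 17<<0 -> acc=17 shift=7
  byte[1]=0x64 cont=0 payload=0x64=100: acc |= 100<<7 -> acc=12817 shift=14 [end]
Varint 1: bytes[0:2] = 91 64 -> value 12817 (2 byte(s))
  byte[2]=0xBE cont=1 payload=0x3E=62: acc |= 62<<0 -> acc=62 shift=7
  byte[3]=0xC4 cont=1 payload=0x44=68: acc |= 68<<7 -> acc=8766 shift=14
  byte[4]=0x49 cont=0 payload=0x49=73: acc |= 73<<14 -> acc=1204798 shift=21 [end]
Varint 2: bytes[2:5] = BE C4 49 -> value 1204798 (3 byte(s))
  byte[5]=0xA3 cont=1 payload=0x23=35: acc |= 35<<0 -> acc=35 shift=7
  byte[6]=0x8D cont=1 payload=0x0D=13: acc |= 13<<7 -> acc=1699 shift=14
  byte[7]=0x31 cont=0 payload=0x31=49: acc |= 49<<14 -> acc=804515 shift=21 [end]
Varint 3: bytes[5:8] = A3 8D 31 -> value 804515 (3 byte(s))
  byte[8]=0x74 cont=0 payload=0x74=116: acc |= 116<<0 -> acc=116 shift=7 [end]
Varint 4: bytes[8:9] = 74 -> value 116 (1 byte(s))
  byte[9]=0xA4 cont=1 payload=0x24=36: acc |= 36<<0 -> acc=36 shift=7
  byte[10]=0xC4 cont=1 payload=0x44=68: acc |= 68<<7 -> acc=8740 shift=14
  byte[11]=0xF5 cont=1 payload=0x75=117: acc |= 117<<14 -> acc=1925668 shift=21
  byte[12]=0x2A cont=0 payload=0x2A=42: acc |= 42<<21 -> acc=90006052 shift=28 [end]
Varint 5: bytes[9:13] = A4 C4 F5 2A -> value 90006052 (4 byte(s))

Answer: 12817 1204798 804515 116 90006052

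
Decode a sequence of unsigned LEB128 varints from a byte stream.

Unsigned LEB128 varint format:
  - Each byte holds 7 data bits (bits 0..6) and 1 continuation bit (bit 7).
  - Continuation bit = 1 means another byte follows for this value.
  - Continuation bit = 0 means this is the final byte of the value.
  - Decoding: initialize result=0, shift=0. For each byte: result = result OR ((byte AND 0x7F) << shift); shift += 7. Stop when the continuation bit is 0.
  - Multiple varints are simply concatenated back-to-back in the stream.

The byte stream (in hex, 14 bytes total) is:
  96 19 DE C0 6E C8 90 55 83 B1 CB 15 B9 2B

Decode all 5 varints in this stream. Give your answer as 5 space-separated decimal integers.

  byte[0]=0x96 cont=1 payload=0x16=22: acc |= 22<<0 -> acc=22 shift=7
  byte[1]=0x19 cont=0 payload=0x19=25: acc |= 25<<7 -> acc=3222 shift=14 [end]
Varint 1: bytes[0:2] = 96 19 -> value 3222 (2 byte(s))
  byte[2]=0xDE cont=1 payload=0x5E=94: acc |= 94<<0 -> acc=94 shift=7
  byte[3]=0xC0 cont=1 payload=0x40=64: acc |= 64<<7 -> acc=8286 shift=14
  byte[4]=0x6E cont=0 payload=0x6E=110: acc |= 110<<14 -> acc=1810526 shift=21 [end]
Varint 2: bytes[2:5] = DE C0 6E -> value 1810526 (3 byte(s))
  byte[5]=0xC8 cont=1 payload=0x48=72: acc |= 72<<0 -> acc=72 shift=7
  byte[6]=0x90 cont=1 payload=0x10=16: acc |= 16<<7 -> acc=2120 shift=14
  byte[7]=0x55 cont=0 payload=0x55=85: acc |= 85<<14 -> acc=1394760 shift=21 [end]
Varint 3: bytes[5:8] = C8 90 55 -> value 1394760 (3 byte(s))
  byte[8]=0x83 cont=1 payload=0x03=3: acc |= 3<<0 -> acc=3 shift=7
  byte[9]=0xB1 cont=1 payload=0x31=49: acc |= 49<<7 -> acc=6275 shift=14
  byte[10]=0xCB cont=1 payload=0x4B=75: acc |= 75<<14 -> acc=1235075 shift=21
  byte[11]=0x15 cont=0 payload=0x15=21: acc |= 21<<21 -> acc=45275267 shift=28 [end]
Varint 4: bytes[8:12] = 83 B1 CB 15 -> value 45275267 (4 byte(s))
  byte[12]=0xB9 cont=1 payload=0x39=57: acc |= 57<<0 -> acc=57 shift=7
  byte[13]=0x2B cont=0 payload=0x2B=43: acc |= 43<<7 -> acc=5561 shift=14 [end]
Varint 5: bytes[12:14] = B9 2B -> value 5561 (2 byte(s))

Answer: 3222 1810526 1394760 45275267 5561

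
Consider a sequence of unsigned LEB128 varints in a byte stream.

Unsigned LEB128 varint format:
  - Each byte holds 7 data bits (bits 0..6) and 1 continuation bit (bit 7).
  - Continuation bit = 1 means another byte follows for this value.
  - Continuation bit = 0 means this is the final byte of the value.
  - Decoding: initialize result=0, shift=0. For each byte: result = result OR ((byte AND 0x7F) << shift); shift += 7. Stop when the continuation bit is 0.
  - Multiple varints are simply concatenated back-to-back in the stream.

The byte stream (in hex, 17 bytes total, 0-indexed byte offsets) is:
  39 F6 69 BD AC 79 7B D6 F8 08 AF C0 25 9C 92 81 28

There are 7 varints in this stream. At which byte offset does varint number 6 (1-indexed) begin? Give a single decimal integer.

Answer: 10

Derivation:
  byte[0]=0x39 cont=0 payload=0x39=57: acc |= 57<<0 -> acc=57 shift=7 [end]
Varint 1: bytes[0:1] = 39 -> value 57 (1 byte(s))
  byte[1]=0xF6 cont=1 payload=0x76=118: acc |= 118<<0 -> acc=118 shift=7
  byte[2]=0x69 cont=0 payload=0x69=105: acc |= 105<<7 -> acc=13558 shift=14 [end]
Varint 2: bytes[1:3] = F6 69 -> value 13558 (2 byte(s))
  byte[3]=0xBD cont=1 payload=0x3D=61: acc |= 61<<0 -> acc=61 shift=7
  byte[4]=0xAC cont=1 payload=0x2C=44: acc |= 44<<7 -> acc=5693 shift=14
  byte[5]=0x79 cont=0 payload=0x79=121: acc |= 121<<14 -> acc=1988157 shift=21 [end]
Varint 3: bytes[3:6] = BD AC 79 -> value 1988157 (3 byte(s))
  byte[6]=0x7B cont=0 payload=0x7B=123: acc |= 123<<0 -> acc=123 shift=7 [end]
Varint 4: bytes[6:7] = 7B -> value 123 (1 byte(s))
  byte[7]=0xD6 cont=1 payload=0x56=86: acc |= 86<<0 -> acc=86 shift=7
  byte[8]=0xF8 cont=1 payload=0x78=120: acc |= 120<<7 -> acc=15446 shift=14
  byte[9]=0x08 cont=0 payload=0x08=8: acc |= 8<<14 -> acc=146518 shift=21 [end]
Varint 5: bytes[7:10] = D6 F8 08 -> value 146518 (3 byte(s))
  byte[10]=0xAF cont=1 payload=0x2F=47: acc |= 47<<0 -> acc=47 shift=7
  byte[11]=0xC0 cont=1 payload=0x40=64: acc |= 64<<7 -> acc=8239 shift=14
  byte[12]=0x25 cont=0 payload=0x25=37: acc |= 37<<14 -> acc=614447 shift=21 [end]
Varint 6: bytes[10:13] = AF C0 25 -> value 614447 (3 byte(s))
  byte[13]=0x9C cont=1 payload=0x1C=28: acc |= 28<<0 -> acc=28 shift=7
  byte[14]=0x92 cont=1 payload=0x12=18: acc |= 18<<7 -> acc=2332 shift=14
  byte[15]=0x81 cont=1 payload=0x01=1: acc |= 1<<14 -> acc=18716 shift=21
  byte[16]=0x28 cont=0 payload=0x28=40: acc |= 40<<21 -> acc=83904796 shift=28 [end]
Varint 7: bytes[13:17] = 9C 92 81 28 -> value 83904796 (4 byte(s))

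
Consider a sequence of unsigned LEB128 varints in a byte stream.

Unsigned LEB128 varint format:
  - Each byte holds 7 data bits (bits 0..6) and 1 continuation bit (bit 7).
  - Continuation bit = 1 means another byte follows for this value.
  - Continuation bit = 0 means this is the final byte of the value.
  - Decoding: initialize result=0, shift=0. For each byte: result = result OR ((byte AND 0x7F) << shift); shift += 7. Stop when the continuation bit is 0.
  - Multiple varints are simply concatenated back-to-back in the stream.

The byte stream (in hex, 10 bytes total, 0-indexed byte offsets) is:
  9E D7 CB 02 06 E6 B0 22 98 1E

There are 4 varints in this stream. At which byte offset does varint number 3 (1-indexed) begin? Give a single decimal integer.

Answer: 5

Derivation:
  byte[0]=0x9E cont=1 payload=0x1E=30: acc |= 30<<0 -> acc=30 shift=7
  byte[1]=0xD7 cont=1 payload=0x57=87: acc |= 87<<7 -> acc=11166 shift=14
  byte[2]=0xCB cont=1 payload=0x4B=75: acc |= 75<<14 -> acc=1239966 shift=21
  byte[3]=0x02 cont=0 payload=0x02=2: acc |= 2<<21 -> acc=5434270 shift=28 [end]
Varint 1: bytes[0:4] = 9E D7 CB 02 -> value 5434270 (4 byte(s))
  byte[4]=0x06 cont=0 payload=0x06=6: acc |= 6<<0 -> acc=6 shift=7 [end]
Varint 2: bytes[4:5] = 06 -> value 6 (1 byte(s))
  byte[5]=0xE6 cont=1 payload=0x66=102: acc |= 102<<0 -> acc=102 shift=7
  byte[6]=0xB0 cont=1 payload=0x30=48: acc |= 48<<7 -> acc=6246 shift=14
  byte[7]=0x22 cont=0 payload=0x22=34: acc |= 34<<14 -> acc=563302 shift=21 [end]
Varint 3: bytes[5:8] = E6 B0 22 -> value 563302 (3 byte(s))
  byte[8]=0x98 cont=1 payload=0x18=24: acc |= 24<<0 -> acc=24 shift=7
  byte[9]=0x1E cont=0 payload=0x1E=30: acc |= 30<<7 -> acc=3864 shift=14 [end]
Varint 4: bytes[8:10] = 98 1E -> value 3864 (2 byte(s))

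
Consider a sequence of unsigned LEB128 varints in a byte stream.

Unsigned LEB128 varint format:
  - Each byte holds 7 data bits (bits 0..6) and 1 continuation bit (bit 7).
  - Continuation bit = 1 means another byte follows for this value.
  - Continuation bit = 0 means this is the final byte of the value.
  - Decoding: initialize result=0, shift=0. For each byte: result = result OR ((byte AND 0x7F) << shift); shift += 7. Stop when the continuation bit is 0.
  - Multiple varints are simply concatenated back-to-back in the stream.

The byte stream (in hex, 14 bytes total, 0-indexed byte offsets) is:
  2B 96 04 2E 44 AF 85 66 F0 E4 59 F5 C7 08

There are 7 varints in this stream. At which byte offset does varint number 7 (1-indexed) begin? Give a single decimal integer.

Answer: 11

Derivation:
  byte[0]=0x2B cont=0 payload=0x2B=43: acc |= 43<<0 -> acc=43 shift=7 [end]
Varint 1: bytes[0:1] = 2B -> value 43 (1 byte(s))
  byte[1]=0x96 cont=1 payload=0x16=22: acc |= 22<<0 -> acc=22 shift=7
  byte[2]=0x04 cont=0 payload=0x04=4: acc |= 4<<7 -> acc=534 shift=14 [end]
Varint 2: bytes[1:3] = 96 04 -> value 534 (2 byte(s))
  byte[3]=0x2E cont=0 payload=0x2E=46: acc |= 46<<0 -> acc=46 shift=7 [end]
Varint 3: bytes[3:4] = 2E -> value 46 (1 byte(s))
  byte[4]=0x44 cont=0 payload=0x44=68: acc |= 68<<0 -> acc=68 shift=7 [end]
Varint 4: bytes[4:5] = 44 -> value 68 (1 byte(s))
  byte[5]=0xAF cont=1 payload=0x2F=47: acc |= 47<<0 -> acc=47 shift=7
  byte[6]=0x85 cont=1 payload=0x05=5: acc |= 5<<7 -> acc=687 shift=14
  byte[7]=0x66 cont=0 payload=0x66=102: acc |= 102<<14 -> acc=1671855 shift=21 [end]
Varint 5: bytes[5:8] = AF 85 66 -> value 1671855 (3 byte(s))
  byte[8]=0xF0 cont=1 payload=0x70=112: acc |= 112<<0 -> acc=112 shift=7
  byte[9]=0xE4 cont=1 payload=0x64=100: acc |= 100<<7 -> acc=12912 shift=14
  byte[10]=0x59 cont=0 payload=0x59=89: acc |= 89<<14 -> acc=1471088 shift=21 [end]
Varint 6: bytes[8:11] = F0 E4 59 -> value 1471088 (3 byte(s))
  byte[11]=0xF5 cont=1 payload=0x75=117: acc |= 117<<0 -> acc=117 shift=7
  byte[12]=0xC7 cont=1 payload=0x47=71: acc |= 71<<7 -> acc=9205 shift=14
  byte[13]=0x08 cont=0 payload=0x08=8: acc |= 8<<14 -> acc=140277 shift=21 [end]
Varint 7: bytes[11:14] = F5 C7 08 -> value 140277 (3 byte(s))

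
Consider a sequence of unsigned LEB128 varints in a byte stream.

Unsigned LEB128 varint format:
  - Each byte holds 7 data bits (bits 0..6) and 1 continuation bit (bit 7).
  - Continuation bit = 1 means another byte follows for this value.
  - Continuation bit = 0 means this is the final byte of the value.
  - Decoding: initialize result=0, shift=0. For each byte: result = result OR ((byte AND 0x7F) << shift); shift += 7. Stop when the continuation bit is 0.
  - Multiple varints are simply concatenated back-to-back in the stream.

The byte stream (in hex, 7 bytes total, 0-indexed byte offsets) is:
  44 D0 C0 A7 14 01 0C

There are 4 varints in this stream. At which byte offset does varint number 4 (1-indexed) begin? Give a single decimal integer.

  byte[0]=0x44 cont=0 payload=0x44=68: acc |= 68<<0 -> acc=68 shift=7 [end]
Varint 1: bytes[0:1] = 44 -> value 68 (1 byte(s))
  byte[1]=0xD0 cont=1 payload=0x50=80: acc |= 80<<0 -> acc=80 shift=7
  byte[2]=0xC0 cont=1 payload=0x40=64: acc |= 64<<7 -> acc=8272 shift=14
  byte[3]=0xA7 cont=1 payload=0x27=39: acc |= 39<<14 -> acc=647248 shift=21
  byte[4]=0x14 cont=0 payload=0x14=20: acc |= 20<<21 -> acc=42590288 shift=28 [end]
Varint 2: bytes[1:5] = D0 C0 A7 14 -> value 42590288 (4 byte(s))
  byte[5]=0x01 cont=0 payload=0x01=1: acc |= 1<<0 -> acc=1 shift=7 [end]
Varint 3: bytes[5:6] = 01 -> value 1 (1 byte(s))
  byte[6]=0x0C cont=0 payload=0x0C=12: acc |= 12<<0 -> acc=12 shift=7 [end]
Varint 4: bytes[6:7] = 0C -> value 12 (1 byte(s))

Answer: 6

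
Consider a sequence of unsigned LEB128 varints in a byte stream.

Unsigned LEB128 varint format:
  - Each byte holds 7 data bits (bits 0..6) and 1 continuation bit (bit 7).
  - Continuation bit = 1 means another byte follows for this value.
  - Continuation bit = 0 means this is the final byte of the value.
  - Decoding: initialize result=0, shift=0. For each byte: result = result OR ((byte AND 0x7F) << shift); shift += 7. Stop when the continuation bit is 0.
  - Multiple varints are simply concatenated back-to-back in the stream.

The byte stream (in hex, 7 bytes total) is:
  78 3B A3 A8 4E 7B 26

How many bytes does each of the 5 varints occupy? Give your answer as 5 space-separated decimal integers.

  byte[0]=0x78 cont=0 payload=0x78=120: acc |= 120<<0 -> acc=120 shift=7 [end]
Varint 1: bytes[0:1] = 78 -> value 120 (1 byte(s))
  byte[1]=0x3B cont=0 payload=0x3B=59: acc |= 59<<0 -> acc=59 shift=7 [end]
Varint 2: bytes[1:2] = 3B -> value 59 (1 byte(s))
  byte[2]=0xA3 cont=1 payload=0x23=35: acc |= 35<<0 -> acc=35 shift=7
  byte[3]=0xA8 cont=1 payload=0x28=40: acc |= 40<<7 -> acc=5155 shift=14
  byte[4]=0x4E cont=0 payload=0x4E=78: acc |= 78<<14 -> acc=1283107 shift=21 [end]
Varint 3: bytes[2:5] = A3 A8 4E -> value 1283107 (3 byte(s))
  byte[5]=0x7B cont=0 payload=0x7B=123: acc |= 123<<0 -> acc=123 shift=7 [end]
Varint 4: bytes[5:6] = 7B -> value 123 (1 byte(s))
  byte[6]=0x26 cont=0 payload=0x26=38: acc |= 38<<0 -> acc=38 shift=7 [end]
Varint 5: bytes[6:7] = 26 -> value 38 (1 byte(s))

Answer: 1 1 3 1 1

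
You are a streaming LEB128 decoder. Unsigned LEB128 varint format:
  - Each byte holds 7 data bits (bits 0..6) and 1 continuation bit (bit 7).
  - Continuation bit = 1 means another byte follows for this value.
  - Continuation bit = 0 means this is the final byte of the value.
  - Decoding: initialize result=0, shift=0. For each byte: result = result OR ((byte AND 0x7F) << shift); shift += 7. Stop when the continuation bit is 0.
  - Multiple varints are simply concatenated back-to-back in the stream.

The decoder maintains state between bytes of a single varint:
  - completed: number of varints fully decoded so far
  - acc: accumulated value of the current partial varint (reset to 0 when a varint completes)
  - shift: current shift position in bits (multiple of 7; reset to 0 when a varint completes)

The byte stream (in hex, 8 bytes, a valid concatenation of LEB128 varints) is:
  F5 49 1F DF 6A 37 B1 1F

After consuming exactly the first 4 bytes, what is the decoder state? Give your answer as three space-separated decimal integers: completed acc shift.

Answer: 2 95 7

Derivation:
byte[0]=0xF5 cont=1 payload=0x75: acc |= 117<<0 -> completed=0 acc=117 shift=7
byte[1]=0x49 cont=0 payload=0x49: varint #1 complete (value=9461); reset -> completed=1 acc=0 shift=0
byte[2]=0x1F cont=0 payload=0x1F: varint #2 complete (value=31); reset -> completed=2 acc=0 shift=0
byte[3]=0xDF cont=1 payload=0x5F: acc |= 95<<0 -> completed=2 acc=95 shift=7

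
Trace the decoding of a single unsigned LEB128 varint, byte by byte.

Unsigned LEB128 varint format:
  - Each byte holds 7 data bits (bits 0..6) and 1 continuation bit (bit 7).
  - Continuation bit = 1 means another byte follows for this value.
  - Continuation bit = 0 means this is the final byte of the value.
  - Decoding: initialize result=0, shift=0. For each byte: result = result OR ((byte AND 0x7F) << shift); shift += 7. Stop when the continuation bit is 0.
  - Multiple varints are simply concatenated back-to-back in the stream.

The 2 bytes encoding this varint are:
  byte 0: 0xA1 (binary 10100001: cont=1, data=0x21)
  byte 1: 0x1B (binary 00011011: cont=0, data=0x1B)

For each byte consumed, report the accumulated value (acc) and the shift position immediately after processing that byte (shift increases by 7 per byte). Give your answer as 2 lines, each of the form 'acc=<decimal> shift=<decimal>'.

byte 0=0xA1: payload=0x21=33, contrib = 33<<0 = 33; acc -> 33, shift -> 7
byte 1=0x1B: payload=0x1B=27, contrib = 27<<7 = 3456; acc -> 3489, shift -> 14

Answer: acc=33 shift=7
acc=3489 shift=14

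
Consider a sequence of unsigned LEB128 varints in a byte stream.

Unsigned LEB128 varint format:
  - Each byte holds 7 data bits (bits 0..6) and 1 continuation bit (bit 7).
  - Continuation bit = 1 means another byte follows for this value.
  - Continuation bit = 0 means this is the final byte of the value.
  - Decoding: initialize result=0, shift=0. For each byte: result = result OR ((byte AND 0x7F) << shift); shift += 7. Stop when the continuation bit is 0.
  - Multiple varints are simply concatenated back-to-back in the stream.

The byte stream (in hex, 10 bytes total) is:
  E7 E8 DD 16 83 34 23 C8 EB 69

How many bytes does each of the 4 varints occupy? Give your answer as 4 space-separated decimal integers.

Answer: 4 2 1 3

Derivation:
  byte[0]=0xE7 cont=1 payload=0x67=103: acc |= 103<<0 -> acc=103 shift=7
  byte[1]=0xE8 cont=1 payload=0x68=104: acc |= 104<<7 -> acc=13415 shift=14
  byte[2]=0xDD cont=1 payload=0x5D=93: acc |= 93<<14 -> acc=1537127 shift=21
  byte[3]=0x16 cont=0 payload=0x16=22: acc |= 22<<21 -> acc=47674471 shift=28 [end]
Varint 1: bytes[0:4] = E7 E8 DD 16 -> value 47674471 (4 byte(s))
  byte[4]=0x83 cont=1 payload=0x03=3: acc |= 3<<0 -> acc=3 shift=7
  byte[5]=0x34 cont=0 payload=0x34=52: acc |= 52<<7 -> acc=6659 shift=14 [end]
Varint 2: bytes[4:6] = 83 34 -> value 6659 (2 byte(s))
  byte[6]=0x23 cont=0 payload=0x23=35: acc |= 35<<0 -> acc=35 shift=7 [end]
Varint 3: bytes[6:7] = 23 -> value 35 (1 byte(s))
  byte[7]=0xC8 cont=1 payload=0x48=72: acc |= 72<<0 -> acc=72 shift=7
  byte[8]=0xEB cont=1 payload=0x6B=107: acc |= 107<<7 -> acc=13768 shift=14
  byte[9]=0x69 cont=0 payload=0x69=105: acc |= 105<<14 -> acc=1734088 shift=21 [end]
Varint 4: bytes[7:10] = C8 EB 69 -> value 1734088 (3 byte(s))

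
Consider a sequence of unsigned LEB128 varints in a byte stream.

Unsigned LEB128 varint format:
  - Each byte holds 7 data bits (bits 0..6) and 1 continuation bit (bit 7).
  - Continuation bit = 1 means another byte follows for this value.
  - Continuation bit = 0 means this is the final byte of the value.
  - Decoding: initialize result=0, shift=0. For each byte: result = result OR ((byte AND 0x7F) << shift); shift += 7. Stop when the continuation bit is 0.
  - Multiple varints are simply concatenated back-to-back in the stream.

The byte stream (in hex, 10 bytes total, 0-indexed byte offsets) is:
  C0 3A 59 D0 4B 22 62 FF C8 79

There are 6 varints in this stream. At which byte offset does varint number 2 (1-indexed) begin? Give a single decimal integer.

Answer: 2

Derivation:
  byte[0]=0xC0 cont=1 payload=0x40=64: acc |= 64<<0 -> acc=64 shift=7
  byte[1]=0x3A cont=0 payload=0x3A=58: acc |= 58<<7 -> acc=7488 shift=14 [end]
Varint 1: bytes[0:2] = C0 3A -> value 7488 (2 byte(s))
  byte[2]=0x59 cont=0 payload=0x59=89: acc |= 89<<0 -> acc=89 shift=7 [end]
Varint 2: bytes[2:3] = 59 -> value 89 (1 byte(s))
  byte[3]=0xD0 cont=1 payload=0x50=80: acc |= 80<<0 -> acc=80 shift=7
  byte[4]=0x4B cont=0 payload=0x4B=75: acc |= 75<<7 -> acc=9680 shift=14 [end]
Varint 3: bytes[3:5] = D0 4B -> value 9680 (2 byte(s))
  byte[5]=0x22 cont=0 payload=0x22=34: acc |= 34<<0 -> acc=34 shift=7 [end]
Varint 4: bytes[5:6] = 22 -> value 34 (1 byte(s))
  byte[6]=0x62 cont=0 payload=0x62=98: acc |= 98<<0 -> acc=98 shift=7 [end]
Varint 5: bytes[6:7] = 62 -> value 98 (1 byte(s))
  byte[7]=0xFF cont=1 payload=0x7F=127: acc |= 127<<0 -> acc=127 shift=7
  byte[8]=0xC8 cont=1 payload=0x48=72: acc |= 72<<7 -> acc=9343 shift=14
  byte[9]=0x79 cont=0 payload=0x79=121: acc |= 121<<14 -> acc=1991807 shift=21 [end]
Varint 6: bytes[7:10] = FF C8 79 -> value 1991807 (3 byte(s))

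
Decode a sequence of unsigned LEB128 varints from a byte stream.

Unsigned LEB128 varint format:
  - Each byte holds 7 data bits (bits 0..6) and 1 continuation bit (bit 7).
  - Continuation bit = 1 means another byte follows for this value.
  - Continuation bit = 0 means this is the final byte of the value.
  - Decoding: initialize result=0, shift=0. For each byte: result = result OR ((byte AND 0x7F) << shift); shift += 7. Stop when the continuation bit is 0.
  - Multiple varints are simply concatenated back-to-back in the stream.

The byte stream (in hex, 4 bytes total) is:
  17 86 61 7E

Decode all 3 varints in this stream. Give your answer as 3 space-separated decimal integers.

  byte[0]=0x17 cont=0 payload=0x17=23: acc |= 23<<0 -> acc=23 shift=7 [end]
Varint 1: bytes[0:1] = 17 -> value 23 (1 byte(s))
  byte[1]=0x86 cont=1 payload=0x06=6: acc |= 6<<0 -> acc=6 shift=7
  byte[2]=0x61 cont=0 payload=0x61=97: acc |= 97<<7 -> acc=12422 shift=14 [end]
Varint 2: bytes[1:3] = 86 61 -> value 12422 (2 byte(s))
  byte[3]=0x7E cont=0 payload=0x7E=126: acc |= 126<<0 -> acc=126 shift=7 [end]
Varint 3: bytes[3:4] = 7E -> value 126 (1 byte(s))

Answer: 23 12422 126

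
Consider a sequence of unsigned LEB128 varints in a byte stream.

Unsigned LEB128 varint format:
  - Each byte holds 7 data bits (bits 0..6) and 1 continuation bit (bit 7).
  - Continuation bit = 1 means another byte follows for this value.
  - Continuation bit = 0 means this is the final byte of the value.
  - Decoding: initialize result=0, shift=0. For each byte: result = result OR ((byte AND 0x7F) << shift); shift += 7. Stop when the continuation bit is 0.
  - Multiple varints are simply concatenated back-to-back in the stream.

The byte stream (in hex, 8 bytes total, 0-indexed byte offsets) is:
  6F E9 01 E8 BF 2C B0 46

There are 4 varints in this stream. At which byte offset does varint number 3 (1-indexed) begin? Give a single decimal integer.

Answer: 3

Derivation:
  byte[0]=0x6F cont=0 payload=0x6F=111: acc |= 111<<0 -> acc=111 shift=7 [end]
Varint 1: bytes[0:1] = 6F -> value 111 (1 byte(s))
  byte[1]=0xE9 cont=1 payload=0x69=105: acc |= 105<<0 -> acc=105 shift=7
  byte[2]=0x01 cont=0 payload=0x01=1: acc |= 1<<7 -> acc=233 shift=14 [end]
Varint 2: bytes[1:3] = E9 01 -> value 233 (2 byte(s))
  byte[3]=0xE8 cont=1 payload=0x68=104: acc |= 104<<0 -> acc=104 shift=7
  byte[4]=0xBF cont=1 payload=0x3F=63: acc |= 63<<7 -> acc=8168 shift=14
  byte[5]=0x2C cont=0 payload=0x2C=44: acc |= 44<<14 -> acc=729064 shift=21 [end]
Varint 3: bytes[3:6] = E8 BF 2C -> value 729064 (3 byte(s))
  byte[6]=0xB0 cont=1 payload=0x30=48: acc |= 48<<0 -> acc=48 shift=7
  byte[7]=0x46 cont=0 payload=0x46=70: acc |= 70<<7 -> acc=9008 shift=14 [end]
Varint 4: bytes[6:8] = B0 46 -> value 9008 (2 byte(s))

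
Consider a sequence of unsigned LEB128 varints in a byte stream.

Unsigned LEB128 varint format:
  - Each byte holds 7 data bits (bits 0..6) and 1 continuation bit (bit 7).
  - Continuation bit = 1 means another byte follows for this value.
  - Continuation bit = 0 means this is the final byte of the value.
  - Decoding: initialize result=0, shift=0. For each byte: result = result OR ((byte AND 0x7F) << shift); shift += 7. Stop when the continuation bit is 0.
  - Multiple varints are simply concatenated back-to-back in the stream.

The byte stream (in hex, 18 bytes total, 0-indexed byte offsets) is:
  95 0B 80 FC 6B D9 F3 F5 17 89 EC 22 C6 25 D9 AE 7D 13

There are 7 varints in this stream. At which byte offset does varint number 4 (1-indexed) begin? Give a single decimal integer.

  byte[0]=0x95 cont=1 payload=0x15=21: acc |= 21<<0 -> acc=21 shift=7
  byte[1]=0x0B cont=0 payload=0x0B=11: acc |= 11<<7 -> acc=1429 shift=14 [end]
Varint 1: bytes[0:2] = 95 0B -> value 1429 (2 byte(s))
  byte[2]=0x80 cont=1 payload=0x00=0: acc |= 0<<0 -> acc=0 shift=7
  byte[3]=0xFC cont=1 payload=0x7C=124: acc |= 124<<7 -> acc=15872 shift=14
  byte[4]=0x6B cont=0 payload=0x6B=107: acc |= 107<<14 -> acc=1768960 shift=21 [end]
Varint 2: bytes[2:5] = 80 FC 6B -> value 1768960 (3 byte(s))
  byte[5]=0xD9 cont=1 payload=0x59=89: acc |= 89<<0 -> acc=89 shift=7
  byte[6]=0xF3 cont=1 payload=0x73=115: acc |= 115<<7 -> acc=14809 shift=14
  byte[7]=0xF5 cont=1 payload=0x75=117: acc |= 117<<14 -> acc=1931737 shift=21
  byte[8]=0x17 cont=0 payload=0x17=23: acc |= 23<<21 -> acc=50166233 shift=28 [end]
Varint 3: bytes[5:9] = D9 F3 F5 17 -> value 50166233 (4 byte(s))
  byte[9]=0x89 cont=1 payload=0x09=9: acc |= 9<<0 -> acc=9 shift=7
  byte[10]=0xEC cont=1 payload=0x6C=108: acc |= 108<<7 -> acc=13833 shift=14
  byte[11]=0x22 cont=0 payload=0x22=34: acc |= 34<<14 -> acc=570889 shift=21 [end]
Varint 4: bytes[9:12] = 89 EC 22 -> value 570889 (3 byte(s))
  byte[12]=0xC6 cont=1 payload=0x46=70: acc |= 70<<0 -> acc=70 shift=7
  byte[13]=0x25 cont=0 payload=0x25=37: acc |= 37<<7 -> acc=4806 shift=14 [end]
Varint 5: bytes[12:14] = C6 25 -> value 4806 (2 byte(s))
  byte[14]=0xD9 cont=1 payload=0x59=89: acc |= 89<<0 -> acc=89 shift=7
  byte[15]=0xAE cont=1 payload=0x2E=46: acc |= 46<<7 -> acc=5977 shift=14
  byte[16]=0x7D cont=0 payload=0x7D=125: acc |= 125<<14 -> acc=2053977 shift=21 [end]
Varint 6: bytes[14:17] = D9 AE 7D -> value 2053977 (3 byte(s))
  byte[17]=0x13 cont=0 payload=0x13=19: acc |= 19<<0 -> acc=19 shift=7 [end]
Varint 7: bytes[17:18] = 13 -> value 19 (1 byte(s))

Answer: 9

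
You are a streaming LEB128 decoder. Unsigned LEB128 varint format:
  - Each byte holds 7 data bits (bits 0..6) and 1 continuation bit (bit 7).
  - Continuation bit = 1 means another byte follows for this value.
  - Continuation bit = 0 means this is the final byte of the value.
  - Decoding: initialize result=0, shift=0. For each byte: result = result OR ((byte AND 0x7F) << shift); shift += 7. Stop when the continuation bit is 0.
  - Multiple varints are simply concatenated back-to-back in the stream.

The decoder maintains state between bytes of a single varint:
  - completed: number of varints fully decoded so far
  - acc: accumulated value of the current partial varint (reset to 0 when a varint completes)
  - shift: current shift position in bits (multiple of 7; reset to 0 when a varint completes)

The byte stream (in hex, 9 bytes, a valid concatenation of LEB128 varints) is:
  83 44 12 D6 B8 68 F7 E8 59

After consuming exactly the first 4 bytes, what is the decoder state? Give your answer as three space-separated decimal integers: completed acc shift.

Answer: 2 86 7

Derivation:
byte[0]=0x83 cont=1 payload=0x03: acc |= 3<<0 -> completed=0 acc=3 shift=7
byte[1]=0x44 cont=0 payload=0x44: varint #1 complete (value=8707); reset -> completed=1 acc=0 shift=0
byte[2]=0x12 cont=0 payload=0x12: varint #2 complete (value=18); reset -> completed=2 acc=0 shift=0
byte[3]=0xD6 cont=1 payload=0x56: acc |= 86<<0 -> completed=2 acc=86 shift=7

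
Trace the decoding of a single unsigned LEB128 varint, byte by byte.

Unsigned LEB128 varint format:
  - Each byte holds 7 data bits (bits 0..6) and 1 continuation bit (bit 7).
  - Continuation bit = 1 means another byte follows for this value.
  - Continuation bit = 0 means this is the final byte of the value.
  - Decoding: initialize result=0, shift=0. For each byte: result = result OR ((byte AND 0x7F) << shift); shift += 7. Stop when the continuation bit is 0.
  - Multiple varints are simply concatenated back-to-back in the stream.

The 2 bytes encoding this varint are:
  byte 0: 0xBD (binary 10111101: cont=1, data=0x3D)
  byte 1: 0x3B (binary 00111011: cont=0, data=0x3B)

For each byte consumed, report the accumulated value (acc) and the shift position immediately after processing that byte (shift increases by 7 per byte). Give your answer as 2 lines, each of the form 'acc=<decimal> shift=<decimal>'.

byte 0=0xBD: payload=0x3D=61, contrib = 61<<0 = 61; acc -> 61, shift -> 7
byte 1=0x3B: payload=0x3B=59, contrib = 59<<7 = 7552; acc -> 7613, shift -> 14

Answer: acc=61 shift=7
acc=7613 shift=14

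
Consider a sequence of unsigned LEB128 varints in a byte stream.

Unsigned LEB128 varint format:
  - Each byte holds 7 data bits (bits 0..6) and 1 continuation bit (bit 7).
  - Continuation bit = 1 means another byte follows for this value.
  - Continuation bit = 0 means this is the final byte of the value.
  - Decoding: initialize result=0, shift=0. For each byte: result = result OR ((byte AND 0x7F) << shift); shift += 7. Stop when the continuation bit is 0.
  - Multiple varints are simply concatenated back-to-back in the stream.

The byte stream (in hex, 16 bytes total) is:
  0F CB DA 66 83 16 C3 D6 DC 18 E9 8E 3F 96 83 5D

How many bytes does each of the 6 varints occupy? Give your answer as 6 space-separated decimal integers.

  byte[0]=0x0F cont=0 payload=0x0F=15: acc |= 15<<0 -> acc=15 shift=7 [end]
Varint 1: bytes[0:1] = 0F -> value 15 (1 byte(s))
  byte[1]=0xCB cont=1 payload=0x4B=75: acc |= 75<<0 -> acc=75 shift=7
  byte[2]=0xDA cont=1 payload=0x5A=90: acc |= 90<<7 -> acc=11595 shift=14
  byte[3]=0x66 cont=0 payload=0x66=102: acc |= 102<<14 -> acc=1682763 shift=21 [end]
Varint 2: bytes[1:4] = CB DA 66 -> value 1682763 (3 byte(s))
  byte[4]=0x83 cont=1 payload=0x03=3: acc |= 3<<0 -> acc=3 shift=7
  byte[5]=0x16 cont=0 payload=0x16=22: acc |= 22<<7 -> acc=2819 shift=14 [end]
Varint 3: bytes[4:6] = 83 16 -> value 2819 (2 byte(s))
  byte[6]=0xC3 cont=1 payload=0x43=67: acc |= 67<<0 -> acc=67 shift=7
  byte[7]=0xD6 cont=1 payload=0x56=86: acc |= 86<<7 -> acc=11075 shift=14
  byte[8]=0xDC cont=1 payload=0x5C=92: acc |= 92<<14 -> acc=1518403 shift=21
  byte[9]=0x18 cont=0 payload=0x18=24: acc |= 24<<21 -> acc=51850051 shift=28 [end]
Varint 4: bytes[6:10] = C3 D6 DC 18 -> value 51850051 (4 byte(s))
  byte[10]=0xE9 cont=1 payload=0x69=105: acc |= 105<<0 -> acc=105 shift=7
  byte[11]=0x8E cont=1 payload=0x0E=14: acc |= 14<<7 -> acc=1897 shift=14
  byte[12]=0x3F cont=0 payload=0x3F=63: acc |= 63<<14 -> acc=1034089 shift=21 [end]
Varint 5: bytes[10:13] = E9 8E 3F -> value 1034089 (3 byte(s))
  byte[13]=0x96 cont=1 payload=0x16=22: acc |= 22<<0 -> acc=22 shift=7
  byte[14]=0x83 cont=1 payload=0x03=3: acc |= 3<<7 -> acc=406 shift=14
  byte[15]=0x5D cont=0 payload=0x5D=93: acc |= 93<<14 -> acc=1524118 shift=21 [end]
Varint 6: bytes[13:16] = 96 83 5D -> value 1524118 (3 byte(s))

Answer: 1 3 2 4 3 3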